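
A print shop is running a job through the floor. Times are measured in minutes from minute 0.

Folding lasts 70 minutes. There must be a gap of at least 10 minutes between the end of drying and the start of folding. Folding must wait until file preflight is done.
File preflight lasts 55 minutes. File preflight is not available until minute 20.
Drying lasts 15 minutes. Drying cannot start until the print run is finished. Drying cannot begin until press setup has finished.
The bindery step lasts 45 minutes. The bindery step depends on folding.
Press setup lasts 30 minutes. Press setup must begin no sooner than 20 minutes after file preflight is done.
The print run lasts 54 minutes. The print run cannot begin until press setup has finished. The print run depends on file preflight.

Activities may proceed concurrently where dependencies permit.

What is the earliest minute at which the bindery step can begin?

274

File preflight cannot begin until its own release at minute 20. It runs from minute 20 to 20 + 55 = minute 75.
Press setup cannot begin until file preflight (finishes minute 75, plus 20-minute gap → minute 95). It runs from minute 95 to 95 + 30 = minute 125.
The print run cannot start until press setup (finishes minute 125); file preflight (finishes minute 75). The controlling bound is minute 125, so the print run finishes at 125 + 54 = minute 179.
Drying needs all of the print run (finishes minute 179); press setup (finishes minute 125). That puts its earliest start at minute 179; it finishes at 179 + 15 = minute 194.
Folding cannot start until drying (finishes minute 194, plus 10-minute gap → minute 204); file preflight (finishes minute 75). The controlling bound is minute 204, so folding finishes at 204 + 70 = minute 274.
The bindery step waits on folding (finishes minute 274), so the earliest it can start is minute 274.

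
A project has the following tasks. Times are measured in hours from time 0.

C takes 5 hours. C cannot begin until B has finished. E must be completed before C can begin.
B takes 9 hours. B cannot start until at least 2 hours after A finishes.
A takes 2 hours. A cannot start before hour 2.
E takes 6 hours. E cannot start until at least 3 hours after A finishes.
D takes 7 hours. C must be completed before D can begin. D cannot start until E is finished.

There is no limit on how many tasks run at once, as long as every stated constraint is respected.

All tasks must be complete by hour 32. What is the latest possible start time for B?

D must finish by hour 32; it takes 7 hours, so it must start by 32 − 7 = hour 25.
C must finish before D (must start by hour 25). With a 5-hour duration, C must start by 25 − 5 = hour 20.
B must finish before C (must start by hour 20). With a 9-hour duration, B must start by 20 − 9 = hour 11.

11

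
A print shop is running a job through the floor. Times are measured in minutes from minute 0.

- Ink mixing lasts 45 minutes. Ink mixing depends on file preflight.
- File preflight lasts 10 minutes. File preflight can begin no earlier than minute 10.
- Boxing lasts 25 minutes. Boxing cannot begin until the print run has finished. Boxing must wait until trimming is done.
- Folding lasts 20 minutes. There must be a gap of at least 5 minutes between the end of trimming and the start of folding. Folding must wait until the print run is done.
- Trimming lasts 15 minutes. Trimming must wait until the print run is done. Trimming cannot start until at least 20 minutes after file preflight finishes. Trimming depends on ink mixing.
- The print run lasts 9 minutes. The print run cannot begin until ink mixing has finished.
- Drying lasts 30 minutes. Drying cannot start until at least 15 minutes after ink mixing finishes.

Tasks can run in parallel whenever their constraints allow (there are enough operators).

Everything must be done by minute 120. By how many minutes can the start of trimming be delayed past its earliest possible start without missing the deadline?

After its own release at minute 10, file preflight can start at minute 10 and finishes at minute 20.
After file preflight (finishes minute 20), ink mixing can start at minute 20 and finishes at minute 65.
The print run waits on ink mixing (finishes minute 65), so it starts at minute 65 and finishes at 65 + 9 = minute 74.
For trimming: the print run (finishes minute 74); file preflight (finishes minute 20, plus 20-minute gap → minute 40); ink mixing (finishes minute 65). Taking the maximum gives a start of minute 74, and it finishes at 74 + 15 = minute 89.

Working backward from the deadline:
Nothing follows folding; the deadline of minute 120 is its only limit. It must start by 120 − 20 = minute 100.
Boxing has no dependents, so it just needs to finish by minute 120. Starting by 120 − 25 = minute 95 achieves that.
Trimming feeds folding (must start by minute 100, minus 5-minute gap → minute 95); boxing (must start by minute 95). Taking the minimum, trimming must finish by minute 95 and start by 95 − 15 = minute 80.
So trimming can start as early as minute 74 and as late as minute 80, giving 80 − 74 = 6 minutes of slack.

6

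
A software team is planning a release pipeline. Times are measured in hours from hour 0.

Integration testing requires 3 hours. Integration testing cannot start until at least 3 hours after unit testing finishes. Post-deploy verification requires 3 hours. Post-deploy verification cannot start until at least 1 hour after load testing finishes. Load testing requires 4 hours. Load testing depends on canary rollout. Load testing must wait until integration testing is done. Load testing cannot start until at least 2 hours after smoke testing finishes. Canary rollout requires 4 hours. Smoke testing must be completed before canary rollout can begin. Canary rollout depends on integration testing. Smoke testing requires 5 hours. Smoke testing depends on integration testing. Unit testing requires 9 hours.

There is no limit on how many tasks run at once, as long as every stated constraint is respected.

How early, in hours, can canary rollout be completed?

24

Unit testing has no prerequisites, so it starts at hour 0 and finishes at hour 9.
Integration testing cannot begin until unit testing (finishes hour 9, plus 3-hour gap → hour 12). It runs from hour 12 to 12 + 3 = hour 15.
After integration testing (finishes hour 15), smoke testing can start at hour 15 and finishes at hour 20.
Canary rollout has to wait for smoke testing (finishes hour 20); integration testing (finishes hour 15). The latest of these is hour 20, so canary rollout runs hour 20 to 20 + 4 = hour 24.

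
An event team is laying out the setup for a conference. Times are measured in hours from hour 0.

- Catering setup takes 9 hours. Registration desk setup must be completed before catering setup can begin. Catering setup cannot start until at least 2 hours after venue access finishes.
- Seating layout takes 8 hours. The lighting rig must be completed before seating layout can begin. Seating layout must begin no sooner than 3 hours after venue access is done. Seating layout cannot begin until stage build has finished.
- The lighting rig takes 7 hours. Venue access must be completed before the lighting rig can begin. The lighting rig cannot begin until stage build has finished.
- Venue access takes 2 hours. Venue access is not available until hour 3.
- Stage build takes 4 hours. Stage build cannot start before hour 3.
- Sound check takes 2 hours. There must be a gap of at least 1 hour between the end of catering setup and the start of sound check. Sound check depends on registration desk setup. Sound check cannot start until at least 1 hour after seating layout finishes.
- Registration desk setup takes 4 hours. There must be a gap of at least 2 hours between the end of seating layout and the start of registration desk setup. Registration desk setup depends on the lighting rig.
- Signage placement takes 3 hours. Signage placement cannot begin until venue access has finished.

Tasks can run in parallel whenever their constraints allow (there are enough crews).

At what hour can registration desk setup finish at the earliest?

28

Stage build waits on its own release at hour 3, so it starts at hour 3 and finishes at 3 + 4 = hour 7.
After its own release at hour 3, venue access can start at hour 3 and finishes at hour 5.
The lighting rig has to wait for venue access (finishes hour 5); stage build (finishes hour 7). The latest of these is hour 7, so the lighting rig runs hour 7 to 7 + 7 = hour 14.
Seating layout has to wait for the lighting rig (finishes hour 14); venue access (finishes hour 5, plus 3-hour gap → hour 8); stage build (finishes hour 7). The latest of these is hour 14, so seating layout runs hour 14 to 14 + 8 = hour 22.
Registration desk setup has to wait for seating layout (finishes hour 22, plus 2-hour gap → hour 24); the lighting rig (finishes hour 14). The latest of these is hour 24, so registration desk setup runs hour 24 to 24 + 4 = hour 28.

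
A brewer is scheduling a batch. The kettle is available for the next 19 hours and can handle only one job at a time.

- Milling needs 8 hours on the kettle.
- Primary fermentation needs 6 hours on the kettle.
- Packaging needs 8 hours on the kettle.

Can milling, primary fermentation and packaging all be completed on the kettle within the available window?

Running back to back, the jobs need 8 + 6 + 8 = 22 hours on the kettle.
Since 22 > 19, they cannot all fit.

No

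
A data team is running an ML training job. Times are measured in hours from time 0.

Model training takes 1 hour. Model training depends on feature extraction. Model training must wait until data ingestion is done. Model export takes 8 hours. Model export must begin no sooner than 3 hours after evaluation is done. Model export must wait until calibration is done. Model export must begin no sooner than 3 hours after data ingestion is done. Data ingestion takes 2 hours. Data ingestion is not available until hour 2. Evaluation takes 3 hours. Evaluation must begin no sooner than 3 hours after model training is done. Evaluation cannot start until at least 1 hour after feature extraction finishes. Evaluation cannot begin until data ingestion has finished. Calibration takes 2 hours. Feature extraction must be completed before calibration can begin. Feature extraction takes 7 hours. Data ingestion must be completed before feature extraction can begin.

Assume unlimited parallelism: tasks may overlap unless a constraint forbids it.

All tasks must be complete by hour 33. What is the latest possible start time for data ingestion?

6

To finish by hour 33, model export (duration 8) must start no later than hour 25.
Evaluation has to be done before model export (must start by hour 25, minus 3-hour gap → hour 22). That means finishing by hour 22, i.e. starting by 22 − 3 = hour 19.
Since evaluation (must start by hour 19, minus 3-hour gap → hour 16) depends on it, model training must finish by hour 16. Backing off its 1-hour duration gives a latest start of hour 15.
Calibration feeds into model export (must start by hour 25); so calibration must finish by hour 25 and therefore start by hour 23.
For feature extraction: model training (must start by hour 15); evaluation (must start by hour 19, minus 1-hour gap → hour 18); calibration (must start by hour 23). The most restrictive is hour 15; with a 7-hour duration, feature extraction must start by hour 8.
Data ingestion must finish in time for feature extraction (must start by hour 8); model training (must start by hour 15); evaluation (must start by hour 19); model export (must start by hour 25, minus 3-hour gap → hour 22). The tightest is hour 8, so data ingestion must start by 8 − 2 = hour 6.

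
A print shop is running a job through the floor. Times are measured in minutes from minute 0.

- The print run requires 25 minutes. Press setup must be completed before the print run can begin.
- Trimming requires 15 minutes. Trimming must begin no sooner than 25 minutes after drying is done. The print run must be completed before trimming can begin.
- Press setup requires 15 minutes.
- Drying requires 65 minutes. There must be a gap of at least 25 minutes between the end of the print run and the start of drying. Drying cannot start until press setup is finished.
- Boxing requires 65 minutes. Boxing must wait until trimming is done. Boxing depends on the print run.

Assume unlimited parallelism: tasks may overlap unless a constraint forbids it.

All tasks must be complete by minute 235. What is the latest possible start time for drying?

65

Boxing has no dependents, so it just needs to finish by minute 235. Starting by 235 − 65 = minute 170 achieves that.
Trimming has to be done before boxing (must start by minute 170). That means finishing by minute 170, i.e. starting by 170 − 15 = minute 155.
Drying feeds into trimming (must start by minute 155, minus 25-minute gap → minute 130); so drying must finish by minute 130 and therefore start by minute 65.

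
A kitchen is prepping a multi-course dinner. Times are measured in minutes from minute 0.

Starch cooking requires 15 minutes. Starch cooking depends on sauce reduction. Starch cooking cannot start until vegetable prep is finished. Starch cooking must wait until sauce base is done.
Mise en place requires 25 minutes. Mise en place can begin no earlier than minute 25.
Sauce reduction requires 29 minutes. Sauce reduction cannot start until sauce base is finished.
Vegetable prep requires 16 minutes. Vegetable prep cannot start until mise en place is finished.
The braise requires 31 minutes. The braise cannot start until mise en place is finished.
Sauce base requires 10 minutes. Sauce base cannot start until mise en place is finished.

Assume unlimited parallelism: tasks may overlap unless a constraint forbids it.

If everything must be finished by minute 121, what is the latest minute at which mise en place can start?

42

Starch cooking has no dependents, so it just needs to finish by minute 121. Starting by 121 − 15 = minute 106 achieves that.
Since starch cooking (must start by minute 106) depends on it, sauce reduction must finish by minute 106. Backing off its 29-minute duration gives a latest start of minute 77.
Sauce base has several dependents: sauce reduction (must start by minute 77); starch cooking (must start by minute 106). The earliest of those limits is minute 77, so sauce base must start by 77 − 10 = minute 67.
The braise has no dependents, so it just needs to finish by minute 121. Starting by 121 − 31 = minute 90 achieves that.
Since starch cooking (must start by minute 106) depends on it, vegetable prep must finish by minute 106. Backing off its 16-minute duration gives a latest start of minute 90.
For mise en place: sauce base (must start by minute 67); the braise (must start by minute 90); vegetable prep (must start by minute 90). The most restrictive is minute 67; with a 25-minute duration, mise en place must start by minute 42.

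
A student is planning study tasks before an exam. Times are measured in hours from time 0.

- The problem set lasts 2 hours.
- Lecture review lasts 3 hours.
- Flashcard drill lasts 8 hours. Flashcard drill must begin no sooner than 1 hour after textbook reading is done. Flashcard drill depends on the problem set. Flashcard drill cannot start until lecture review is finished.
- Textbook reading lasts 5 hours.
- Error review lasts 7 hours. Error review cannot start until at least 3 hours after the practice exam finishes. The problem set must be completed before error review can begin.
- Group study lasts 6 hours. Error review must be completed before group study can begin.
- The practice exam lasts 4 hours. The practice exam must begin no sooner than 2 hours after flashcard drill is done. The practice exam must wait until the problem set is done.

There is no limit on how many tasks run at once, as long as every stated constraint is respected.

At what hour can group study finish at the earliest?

The problem set has no prerequisites, so it starts at hour 0 and finishes at hour 2.
Nothing blocks lecture review, so it runs from hour 0 to hour 3.
Textbook reading can start immediately at hour 0; it finishes at hour 5.
Flashcard drill needs all of textbook reading (finishes hour 5, plus 1-hour gap → hour 6); the problem set (finishes hour 2); lecture review (finishes hour 3). That puts its earliest start at hour 6; it finishes at 6 + 8 = hour 14.
For the practice exam: flashcard drill (finishes hour 14, plus 2-hour gap → hour 16); the problem set (finishes hour 2). Taking the maximum gives a start of hour 16, and it finishes at 16 + 4 = hour 20.
Error review has to wait for the practice exam (finishes hour 20, plus 3-hour gap → hour 23); the problem set (finishes hour 2). The latest of these is hour 23, so error review runs hour 23 to 23 + 7 = hour 30.
Group study waits on error review (finishes hour 30), so it starts at hour 30 and finishes at 30 + 6 = hour 36.

36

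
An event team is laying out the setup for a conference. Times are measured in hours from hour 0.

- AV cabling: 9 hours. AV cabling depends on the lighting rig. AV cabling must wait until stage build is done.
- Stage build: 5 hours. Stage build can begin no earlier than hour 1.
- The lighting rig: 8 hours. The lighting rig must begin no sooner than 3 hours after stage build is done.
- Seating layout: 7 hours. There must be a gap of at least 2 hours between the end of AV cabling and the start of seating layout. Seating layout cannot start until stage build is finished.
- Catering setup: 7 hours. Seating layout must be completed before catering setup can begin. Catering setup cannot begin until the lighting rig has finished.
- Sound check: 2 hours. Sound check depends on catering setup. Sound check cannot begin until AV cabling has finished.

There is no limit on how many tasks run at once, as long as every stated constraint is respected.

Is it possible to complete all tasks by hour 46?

Yes

Stage build waits on its own release at hour 1, so it starts at hour 1 and finishes at 1 + 5 = hour 6.
The lighting rig cannot begin until stage build (finishes hour 6, plus 3-hour gap → hour 9). It runs from hour 9 to 9 + 8 = hour 17.
AV cabling has to wait for the lighting rig (finishes hour 17); stage build (finishes hour 6). The latest of these is hour 17, so AV cabling runs hour 17 to 17 + 9 = hour 26.
Seating layout has to wait for AV cabling (finishes hour 26, plus 2-hour gap → hour 28); stage build (finishes hour 6). The latest of these is hour 28, so seating layout runs hour 28 to 28 + 7 = hour 35.
Catering setup cannot start until seating layout (finishes hour 35); the lighting rig (finishes hour 17). The controlling bound is hour 35, so catering setup finishes at 35 + 7 = hour 42.
For sound check: catering setup (finishes hour 42); AV cabling (finishes hour 26). Taking the maximum gives a start of hour 42, and it finishes at 42 + 2 = hour 44.
Every task is finished by hour 44, which is no later than the deadline of 46, so the schedule is feasible.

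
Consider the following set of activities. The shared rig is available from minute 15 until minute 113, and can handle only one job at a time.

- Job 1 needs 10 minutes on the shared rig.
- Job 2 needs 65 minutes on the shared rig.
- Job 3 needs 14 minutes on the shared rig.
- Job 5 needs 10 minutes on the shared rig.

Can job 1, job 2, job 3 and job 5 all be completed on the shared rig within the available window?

The shared rig window is 113 − 15 = 98 minutes.
Running back to back, the jobs need 10 + 65 + 14 + 10 = 99 minutes on the shared rig.
Since 99 > 98, they cannot all fit.

No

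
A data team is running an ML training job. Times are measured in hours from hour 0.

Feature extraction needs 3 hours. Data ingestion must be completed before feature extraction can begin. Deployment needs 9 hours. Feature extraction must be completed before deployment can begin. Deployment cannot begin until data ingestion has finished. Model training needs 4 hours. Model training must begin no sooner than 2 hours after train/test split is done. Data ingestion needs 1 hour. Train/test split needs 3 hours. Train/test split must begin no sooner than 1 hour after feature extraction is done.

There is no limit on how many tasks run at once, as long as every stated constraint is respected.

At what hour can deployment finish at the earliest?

Nothing blocks data ingestion, so it runs from hour 0 to hour 1.
Feature extraction waits on data ingestion (finishes hour 1), so it starts at hour 1 and finishes at 1 + 3 = hour 4.
For deployment: feature extraction (finishes hour 4); data ingestion (finishes hour 1). Taking the maximum gives a start of hour 4, and it finishes at 4 + 9 = hour 13.

13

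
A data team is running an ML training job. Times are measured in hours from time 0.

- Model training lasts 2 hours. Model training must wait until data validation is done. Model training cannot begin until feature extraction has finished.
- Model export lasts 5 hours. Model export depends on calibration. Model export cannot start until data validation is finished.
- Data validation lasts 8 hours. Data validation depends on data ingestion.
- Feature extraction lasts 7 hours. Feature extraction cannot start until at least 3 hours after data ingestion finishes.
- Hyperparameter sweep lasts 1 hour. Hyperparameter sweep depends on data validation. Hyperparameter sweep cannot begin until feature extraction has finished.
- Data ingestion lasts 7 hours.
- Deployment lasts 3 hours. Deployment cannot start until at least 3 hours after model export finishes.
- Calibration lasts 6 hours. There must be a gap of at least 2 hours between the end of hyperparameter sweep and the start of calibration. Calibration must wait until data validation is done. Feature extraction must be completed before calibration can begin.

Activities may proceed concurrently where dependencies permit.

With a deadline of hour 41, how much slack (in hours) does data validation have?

6

Data ingestion can start immediately at hour 0; it finishes at hour 7.
Data validation cannot begin until data ingestion (finishes hour 7). It runs from hour 7 to 7 + 8 = hour 15.

Working backward from the deadline:
Deployment has no dependents, so it just needs to finish by hour 41. Starting by 41 − 3 = hour 38 achieves that.
Model export has to be done before deployment (must start by hour 38, minus 3-hour gap → hour 35). That means finishing by hour 35, i.e. starting by 35 − 5 = hour 30.
Calibration has to be done before model export (must start by hour 30). That means finishing by hour 30, i.e. starting by 30 − 6 = hour 24.
Hyperparameter sweep must finish before calibration (must start by hour 24, minus 2-hour gap → hour 22). With a 1-hour duration, hyperparameter sweep must start by 22 − 1 = hour 21.
Nothing follows model training; the deadline of hour 41 is its only limit. It must start by 41 − 2 = hour 39.
Data validation feeds hyperparameter sweep (must start by hour 21); model training (must start by hour 39); calibration (must start by hour 24); model export (must start by hour 30). Taking the minimum, data validation must finish by hour 21 and start by 21 − 8 = hour 13.
So data validation can start as early as hour 7 and as late as hour 13, giving 13 − 7 = 6 hours of slack.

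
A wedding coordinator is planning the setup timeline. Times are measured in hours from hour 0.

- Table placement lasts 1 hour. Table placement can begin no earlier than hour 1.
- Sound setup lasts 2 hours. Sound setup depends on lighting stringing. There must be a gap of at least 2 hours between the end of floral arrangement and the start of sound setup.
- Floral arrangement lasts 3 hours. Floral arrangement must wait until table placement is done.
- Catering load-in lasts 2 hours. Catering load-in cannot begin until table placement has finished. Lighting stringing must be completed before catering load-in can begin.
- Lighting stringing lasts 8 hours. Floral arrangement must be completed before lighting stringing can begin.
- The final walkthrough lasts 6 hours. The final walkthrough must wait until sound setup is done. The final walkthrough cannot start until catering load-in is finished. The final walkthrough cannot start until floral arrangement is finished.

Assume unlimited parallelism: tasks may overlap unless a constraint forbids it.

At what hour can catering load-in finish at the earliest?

Table placement waits on its own release at hour 1, so it starts at hour 1 and finishes at 1 + 1 = hour 2.
Floral arrangement waits on table placement (finishes hour 2), so it starts at hour 2 and finishes at 2 + 3 = hour 5.
Lighting stringing waits on floral arrangement (finishes hour 5), so it starts at hour 5 and finishes at 5 + 8 = hour 13.
Catering load-in has to wait for table placement (finishes hour 2); lighting stringing (finishes hour 13). The latest of these is hour 13, so catering load-in runs hour 13 to 13 + 2 = hour 15.

15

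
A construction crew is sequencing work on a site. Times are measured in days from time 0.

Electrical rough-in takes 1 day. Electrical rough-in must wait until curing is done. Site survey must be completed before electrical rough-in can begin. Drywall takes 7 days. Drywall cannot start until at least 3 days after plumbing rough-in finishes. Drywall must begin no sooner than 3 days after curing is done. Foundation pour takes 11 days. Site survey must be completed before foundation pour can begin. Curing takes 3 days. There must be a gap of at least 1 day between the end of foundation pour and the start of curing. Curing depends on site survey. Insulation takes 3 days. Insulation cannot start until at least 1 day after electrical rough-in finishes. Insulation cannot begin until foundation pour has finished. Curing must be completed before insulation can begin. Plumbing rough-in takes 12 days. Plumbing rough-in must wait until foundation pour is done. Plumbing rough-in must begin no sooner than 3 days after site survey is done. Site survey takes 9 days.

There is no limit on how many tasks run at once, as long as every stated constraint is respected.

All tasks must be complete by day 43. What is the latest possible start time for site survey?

1

Insulation must finish by day 43; it takes 3 days, so it must start by 43 − 3 = day 40.
Electrical rough-in feeds into insulation (must start by day 40, minus 1-day gap → day 39); so electrical rough-in must finish by day 39 and therefore start by day 38.
Drywall has no dependents, so it just needs to finish by day 43. Starting by 43 − 7 = day 36 achieves that.
Curing must finish in time for electrical rough-in (must start by day 38); insulation (must start by day 40); drywall (must start by day 36, minus 3-day gap → day 33). The tightest is day 33, so curing must start by 33 − 3 = day 30.
Plumbing rough-in must finish before drywall (must start by day 36, minus 3-day gap → day 33). With a 12-day duration, plumbing rough-in must start by 33 − 12 = day 21.
For foundation pour: curing (must start by day 30, minus 1-day gap → day 29); plumbing rough-in (must start by day 21); insulation (must start by day 40). The most restrictive is day 21; with an 11-day duration, foundation pour must start by day 10.
Site survey has several dependents: foundation pour (must start by day 10); curing (must start by day 30); plumbing rough-in (must start by day 21, minus 3-day gap → day 18); electrical rough-in (must start by day 38). The earliest of those limits is day 10, so site survey must start by 10 − 9 = day 1.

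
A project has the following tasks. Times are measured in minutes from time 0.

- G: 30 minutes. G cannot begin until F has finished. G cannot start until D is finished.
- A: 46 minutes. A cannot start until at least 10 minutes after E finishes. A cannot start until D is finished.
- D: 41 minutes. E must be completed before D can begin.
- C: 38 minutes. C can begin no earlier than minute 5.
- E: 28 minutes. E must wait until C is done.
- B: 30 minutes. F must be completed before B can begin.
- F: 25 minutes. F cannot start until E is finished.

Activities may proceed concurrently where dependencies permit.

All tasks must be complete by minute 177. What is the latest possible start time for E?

62

A has no dependents, so it just needs to finish by minute 177. Starting by 177 − 46 = minute 131 achieves that.
G has no dependents, so it just needs to finish by minute 177. Starting by 177 − 30 = minute 147 achieves that.
For D: A (must start by minute 131); G (must start by minute 147). The most restrictive is minute 131; with a 41-minute duration, D must start by minute 90.
Nothing follows B; the deadline of minute 177 is its only limit. It must start by 177 − 30 = minute 147.
F has several dependents: B (must start by minute 147); G (must start by minute 147). The earliest of those limits is minute 147, so F must start by 147 − 25 = minute 122.
E has several dependents: A (must start by minute 131, minus 10-minute gap → minute 121); D (must start by minute 90); F (must start by minute 122). The earliest of those limits is minute 90, so E must start by 90 − 28 = minute 62.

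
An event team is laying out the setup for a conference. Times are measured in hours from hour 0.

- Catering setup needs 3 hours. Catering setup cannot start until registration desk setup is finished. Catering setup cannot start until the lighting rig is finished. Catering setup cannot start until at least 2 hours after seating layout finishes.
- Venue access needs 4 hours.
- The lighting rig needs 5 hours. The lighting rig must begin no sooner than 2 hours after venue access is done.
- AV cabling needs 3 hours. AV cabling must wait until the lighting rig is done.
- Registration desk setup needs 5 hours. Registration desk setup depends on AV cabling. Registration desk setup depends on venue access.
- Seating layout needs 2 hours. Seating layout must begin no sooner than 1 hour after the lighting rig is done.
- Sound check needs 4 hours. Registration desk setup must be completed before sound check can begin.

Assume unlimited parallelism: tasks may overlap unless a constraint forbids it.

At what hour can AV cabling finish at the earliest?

Venue access can start immediately at hour 0; it finishes at hour 4.
The lighting rig cannot begin until venue access (finishes hour 4, plus 2-hour gap → hour 6). It runs from hour 6 to 6 + 5 = hour 11.
After the lighting rig (finishes hour 11), AV cabling can start at hour 11 and finishes at hour 14.

14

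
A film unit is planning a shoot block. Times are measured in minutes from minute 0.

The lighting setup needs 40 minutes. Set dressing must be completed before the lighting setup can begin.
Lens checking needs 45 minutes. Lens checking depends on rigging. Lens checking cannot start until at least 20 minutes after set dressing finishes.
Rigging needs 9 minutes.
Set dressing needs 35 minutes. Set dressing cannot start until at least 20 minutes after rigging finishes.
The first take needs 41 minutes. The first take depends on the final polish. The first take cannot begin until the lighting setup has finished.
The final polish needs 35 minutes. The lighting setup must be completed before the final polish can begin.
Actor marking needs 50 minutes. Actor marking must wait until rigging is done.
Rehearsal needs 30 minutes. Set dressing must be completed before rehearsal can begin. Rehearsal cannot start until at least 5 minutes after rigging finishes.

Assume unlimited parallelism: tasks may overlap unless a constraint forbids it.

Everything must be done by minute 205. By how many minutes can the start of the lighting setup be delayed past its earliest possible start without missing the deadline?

25

Rigging can start immediately at minute 0; it finishes at minute 9.
Set dressing waits on rigging (finishes minute 9, plus 20-minute gap → minute 29), so it starts at minute 29 and finishes at 29 + 35 = minute 64.
The lighting setup cannot begin until set dressing (finishes minute 64). It runs from minute 64 to 64 + 40 = minute 104.

Working backward from the deadline:
Nothing follows the first take; the deadline of minute 205 is its only limit. It must start by 205 − 41 = minute 164.
The final polish must finish before the first take (must start by minute 164). With a 35-minute duration, the final polish must start by 164 − 35 = minute 129.
The lighting setup must finish in time for the final polish (must start by minute 129); the first take (must start by minute 164). The tightest is minute 129, so the lighting setup must start by 129 − 40 = minute 89.
So the lighting setup can start as early as minute 64 and as late as minute 89, giving 89 − 64 = 25 minutes of slack.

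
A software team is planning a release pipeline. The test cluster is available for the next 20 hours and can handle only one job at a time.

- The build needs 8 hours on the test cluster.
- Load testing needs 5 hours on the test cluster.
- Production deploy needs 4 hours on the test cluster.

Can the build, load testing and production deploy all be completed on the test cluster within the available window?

Running back to back, the jobs need 8 + 5 + 4 = 17 hours on the test cluster.
Since 17 ≤ 20, they fit within the window.

Yes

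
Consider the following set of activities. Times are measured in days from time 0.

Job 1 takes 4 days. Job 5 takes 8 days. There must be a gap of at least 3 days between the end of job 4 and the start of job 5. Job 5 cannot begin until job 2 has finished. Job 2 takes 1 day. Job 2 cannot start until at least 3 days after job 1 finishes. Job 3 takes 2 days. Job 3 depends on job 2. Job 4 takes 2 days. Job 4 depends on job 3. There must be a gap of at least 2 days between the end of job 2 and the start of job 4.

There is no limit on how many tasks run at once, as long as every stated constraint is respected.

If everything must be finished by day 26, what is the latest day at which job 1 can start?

Job 5 has no dependents, so it just needs to finish by day 26. Starting by 26 − 8 = day 18 achieves that.
Job 4 has to be done before job 5 (must start by day 18, minus 3-day gap → day 15). That means finishing by day 15, i.e. starting by 15 − 2 = day 13.
Job 3 has to be done before job 4 (must start by day 13). That means finishing by day 13, i.e. starting by 13 − 2 = day 11.
Job 2 feeds job 3 (must start by day 11); job 4 (must start by day 13, minus 2-day gap → day 11); job 5 (must start by day 18). Taking the minimum, job 2 must finish by day 11 and start by 11 − 1 = day 10.
Job 1 has to be done before job 2 (must start by day 10, minus 3-day gap → day 7). That means finishing by day 7, i.e. starting by 7 − 4 = day 3.

3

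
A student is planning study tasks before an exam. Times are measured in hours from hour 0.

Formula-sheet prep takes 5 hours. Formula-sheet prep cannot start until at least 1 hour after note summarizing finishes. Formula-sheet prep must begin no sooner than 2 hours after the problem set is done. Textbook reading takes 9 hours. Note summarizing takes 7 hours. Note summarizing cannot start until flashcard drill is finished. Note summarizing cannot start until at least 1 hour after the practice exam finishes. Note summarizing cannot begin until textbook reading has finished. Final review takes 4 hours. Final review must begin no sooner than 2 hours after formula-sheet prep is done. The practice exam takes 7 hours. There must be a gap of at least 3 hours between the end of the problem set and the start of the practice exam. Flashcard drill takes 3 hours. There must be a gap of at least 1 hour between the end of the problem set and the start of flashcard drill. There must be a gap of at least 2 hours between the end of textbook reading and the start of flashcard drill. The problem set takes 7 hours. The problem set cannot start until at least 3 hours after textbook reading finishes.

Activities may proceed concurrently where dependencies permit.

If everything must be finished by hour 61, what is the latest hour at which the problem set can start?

Nothing follows final review; the deadline of hour 61 is its only limit. It must start by 61 − 4 = hour 57.
Formula-sheet prep has to be done before final review (must start by hour 57, minus 2-hour gap → hour 55). That means finishing by hour 55, i.e. starting by 55 − 5 = hour 50.
Note summarizing must finish before formula-sheet prep (must start by hour 50, minus 1-hour gap → hour 49). With a 7-hour duration, note summarizing must start by 49 − 7 = hour 42.
Since note summarizing (must start by hour 42) depends on it, flashcard drill must finish by hour 42. Backing off its 3-hour duration gives a latest start of hour 39.
Since note summarizing (must start by hour 42, minus 1-hour gap → hour 41) depends on it, the practice exam must finish by hour 41. Backing off its 7-hour duration gives a latest start of hour 34.
The problem set has several dependents: flashcard drill (must start by hour 39, minus 1-hour gap → hour 38); the practice exam (must start by hour 34, minus 3-hour gap → hour 31); formula-sheet prep (must start by hour 50, minus 2-hour gap → hour 48). The earliest of those limits is hour 31, so the problem set must start by 31 − 7 = hour 24.

24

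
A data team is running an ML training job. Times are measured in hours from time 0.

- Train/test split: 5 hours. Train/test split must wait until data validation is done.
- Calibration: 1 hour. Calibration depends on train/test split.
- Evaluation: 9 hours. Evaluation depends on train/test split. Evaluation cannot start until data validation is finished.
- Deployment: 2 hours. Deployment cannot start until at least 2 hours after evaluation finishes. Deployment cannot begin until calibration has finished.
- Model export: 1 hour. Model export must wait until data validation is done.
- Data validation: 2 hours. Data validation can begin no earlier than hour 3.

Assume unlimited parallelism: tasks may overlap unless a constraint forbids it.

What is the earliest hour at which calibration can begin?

10

After its own release at hour 3, data validation can start at hour 3 and finishes at hour 5.
Train/test split waits on data validation (finishes hour 5), so it starts at hour 5 and finishes at 5 + 5 = hour 10.
Calibration waits on train/test split (finishes hour 10), so the earliest it can start is hour 10.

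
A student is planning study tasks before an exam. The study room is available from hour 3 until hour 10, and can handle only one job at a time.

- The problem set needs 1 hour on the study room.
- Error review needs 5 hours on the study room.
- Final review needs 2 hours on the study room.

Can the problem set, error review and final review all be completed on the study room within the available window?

The study room window is 10 − 3 = 7 hours.
Running back to back, the jobs need 1 + 5 + 2 = 8 hours on the study room.
Since 8 > 7, they cannot all fit.

No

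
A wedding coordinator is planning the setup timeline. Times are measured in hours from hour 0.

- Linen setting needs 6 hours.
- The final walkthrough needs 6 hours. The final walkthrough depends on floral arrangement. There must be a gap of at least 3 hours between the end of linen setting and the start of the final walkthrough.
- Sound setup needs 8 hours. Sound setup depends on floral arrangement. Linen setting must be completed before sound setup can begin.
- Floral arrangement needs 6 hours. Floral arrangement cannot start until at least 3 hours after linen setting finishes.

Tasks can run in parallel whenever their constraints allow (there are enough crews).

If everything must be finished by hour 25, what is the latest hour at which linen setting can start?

Nothing follows sound setup; the deadline of hour 25 is its only limit. It must start by 25 − 8 = hour 17.
To finish by hour 25, the final walkthrough (duration 6) must start no later than hour 19.
For floral arrangement: sound setup (must start by hour 17); the final walkthrough (must start by hour 19). The most restrictive is hour 17; with a 6-hour duration, floral arrangement must start by hour 11.
Linen setting must finish in time for floral arrangement (must start by hour 11, minus 3-hour gap → hour 8); sound setup (must start by hour 17); the final walkthrough (must start by hour 19, minus 3-hour gap → hour 16). The tightest is hour 8, so linen setting must start by 8 − 6 = hour 2.

2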